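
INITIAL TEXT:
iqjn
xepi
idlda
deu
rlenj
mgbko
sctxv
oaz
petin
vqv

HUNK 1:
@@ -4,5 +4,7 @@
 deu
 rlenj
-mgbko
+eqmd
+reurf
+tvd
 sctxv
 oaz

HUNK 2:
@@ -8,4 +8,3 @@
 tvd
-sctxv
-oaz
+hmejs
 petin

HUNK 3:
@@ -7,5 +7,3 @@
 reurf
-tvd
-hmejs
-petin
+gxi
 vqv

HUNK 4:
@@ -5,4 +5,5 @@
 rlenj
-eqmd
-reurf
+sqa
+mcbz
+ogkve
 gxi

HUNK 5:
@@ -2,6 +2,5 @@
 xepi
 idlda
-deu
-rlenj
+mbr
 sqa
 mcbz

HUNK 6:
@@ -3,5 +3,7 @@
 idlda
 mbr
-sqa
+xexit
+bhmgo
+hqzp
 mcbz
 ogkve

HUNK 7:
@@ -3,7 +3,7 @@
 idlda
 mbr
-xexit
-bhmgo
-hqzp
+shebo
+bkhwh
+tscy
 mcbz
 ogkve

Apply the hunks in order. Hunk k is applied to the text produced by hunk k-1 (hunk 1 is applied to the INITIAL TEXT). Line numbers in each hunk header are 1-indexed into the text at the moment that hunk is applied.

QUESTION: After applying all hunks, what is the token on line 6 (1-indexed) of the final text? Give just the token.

Hunk 1: at line 4 remove [mgbko] add [eqmd,reurf,tvd] -> 12 lines: iqjn xepi idlda deu rlenj eqmd reurf tvd sctxv oaz petin vqv
Hunk 2: at line 8 remove [sctxv,oaz] add [hmejs] -> 11 lines: iqjn xepi idlda deu rlenj eqmd reurf tvd hmejs petin vqv
Hunk 3: at line 7 remove [tvd,hmejs,petin] add [gxi] -> 9 lines: iqjn xepi idlda deu rlenj eqmd reurf gxi vqv
Hunk 4: at line 5 remove [eqmd,reurf] add [sqa,mcbz,ogkve] -> 10 lines: iqjn xepi idlda deu rlenj sqa mcbz ogkve gxi vqv
Hunk 5: at line 2 remove [deu,rlenj] add [mbr] -> 9 lines: iqjn xepi idlda mbr sqa mcbz ogkve gxi vqv
Hunk 6: at line 3 remove [sqa] add [xexit,bhmgo,hqzp] -> 11 lines: iqjn xepi idlda mbr xexit bhmgo hqzp mcbz ogkve gxi vqv
Hunk 7: at line 3 remove [xexit,bhmgo,hqzp] add [shebo,bkhwh,tscy] -> 11 lines: iqjn xepi idlda mbr shebo bkhwh tscy mcbz ogkve gxi vqv
Final line 6: bkhwh

Answer: bkhwh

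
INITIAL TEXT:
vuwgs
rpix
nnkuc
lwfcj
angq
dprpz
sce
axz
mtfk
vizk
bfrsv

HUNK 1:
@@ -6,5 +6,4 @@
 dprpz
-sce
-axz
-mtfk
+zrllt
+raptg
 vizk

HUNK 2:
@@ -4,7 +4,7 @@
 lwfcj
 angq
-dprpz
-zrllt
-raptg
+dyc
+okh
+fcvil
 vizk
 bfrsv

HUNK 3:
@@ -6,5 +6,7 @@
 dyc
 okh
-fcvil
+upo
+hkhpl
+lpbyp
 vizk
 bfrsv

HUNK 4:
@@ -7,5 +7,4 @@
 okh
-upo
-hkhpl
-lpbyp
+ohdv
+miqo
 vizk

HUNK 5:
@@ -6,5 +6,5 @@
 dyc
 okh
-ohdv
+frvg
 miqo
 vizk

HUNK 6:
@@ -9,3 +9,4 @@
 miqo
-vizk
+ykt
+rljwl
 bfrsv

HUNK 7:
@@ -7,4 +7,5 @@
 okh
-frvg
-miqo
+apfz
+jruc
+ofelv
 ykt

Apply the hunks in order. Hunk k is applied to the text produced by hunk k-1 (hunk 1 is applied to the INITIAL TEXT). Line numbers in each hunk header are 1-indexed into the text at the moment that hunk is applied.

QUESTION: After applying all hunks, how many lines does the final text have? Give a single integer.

Hunk 1: at line 6 remove [sce,axz,mtfk] add [zrllt,raptg] -> 10 lines: vuwgs rpix nnkuc lwfcj angq dprpz zrllt raptg vizk bfrsv
Hunk 2: at line 4 remove [dprpz,zrllt,raptg] add [dyc,okh,fcvil] -> 10 lines: vuwgs rpix nnkuc lwfcj angq dyc okh fcvil vizk bfrsv
Hunk 3: at line 6 remove [fcvil] add [upo,hkhpl,lpbyp] -> 12 lines: vuwgs rpix nnkuc lwfcj angq dyc okh upo hkhpl lpbyp vizk bfrsv
Hunk 4: at line 7 remove [upo,hkhpl,lpbyp] add [ohdv,miqo] -> 11 lines: vuwgs rpix nnkuc lwfcj angq dyc okh ohdv miqo vizk bfrsv
Hunk 5: at line 6 remove [ohdv] add [frvg] -> 11 lines: vuwgs rpix nnkuc lwfcj angq dyc okh frvg miqo vizk bfrsv
Hunk 6: at line 9 remove [vizk] add [ykt,rljwl] -> 12 lines: vuwgs rpix nnkuc lwfcj angq dyc okh frvg miqo ykt rljwl bfrsv
Hunk 7: at line 7 remove [frvg,miqo] add [apfz,jruc,ofelv] -> 13 lines: vuwgs rpix nnkuc lwfcj angq dyc okh apfz jruc ofelv ykt rljwl bfrsv
Final line count: 13

Answer: 13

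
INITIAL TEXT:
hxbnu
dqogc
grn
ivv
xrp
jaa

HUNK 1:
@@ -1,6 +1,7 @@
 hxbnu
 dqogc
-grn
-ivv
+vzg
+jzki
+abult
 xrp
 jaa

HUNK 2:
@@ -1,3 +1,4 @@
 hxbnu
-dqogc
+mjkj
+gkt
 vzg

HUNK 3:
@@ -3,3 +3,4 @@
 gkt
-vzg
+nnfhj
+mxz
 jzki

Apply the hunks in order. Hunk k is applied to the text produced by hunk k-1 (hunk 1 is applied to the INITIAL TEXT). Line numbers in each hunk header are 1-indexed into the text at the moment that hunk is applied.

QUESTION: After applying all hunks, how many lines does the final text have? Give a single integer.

Hunk 1: at line 1 remove [grn,ivv] add [vzg,jzki,abult] -> 7 lines: hxbnu dqogc vzg jzki abult xrp jaa
Hunk 2: at line 1 remove [dqogc] add [mjkj,gkt] -> 8 lines: hxbnu mjkj gkt vzg jzki abult xrp jaa
Hunk 3: at line 3 remove [vzg] add [nnfhj,mxz] -> 9 lines: hxbnu mjkj gkt nnfhj mxz jzki abult xrp jaa
Final line count: 9

Answer: 9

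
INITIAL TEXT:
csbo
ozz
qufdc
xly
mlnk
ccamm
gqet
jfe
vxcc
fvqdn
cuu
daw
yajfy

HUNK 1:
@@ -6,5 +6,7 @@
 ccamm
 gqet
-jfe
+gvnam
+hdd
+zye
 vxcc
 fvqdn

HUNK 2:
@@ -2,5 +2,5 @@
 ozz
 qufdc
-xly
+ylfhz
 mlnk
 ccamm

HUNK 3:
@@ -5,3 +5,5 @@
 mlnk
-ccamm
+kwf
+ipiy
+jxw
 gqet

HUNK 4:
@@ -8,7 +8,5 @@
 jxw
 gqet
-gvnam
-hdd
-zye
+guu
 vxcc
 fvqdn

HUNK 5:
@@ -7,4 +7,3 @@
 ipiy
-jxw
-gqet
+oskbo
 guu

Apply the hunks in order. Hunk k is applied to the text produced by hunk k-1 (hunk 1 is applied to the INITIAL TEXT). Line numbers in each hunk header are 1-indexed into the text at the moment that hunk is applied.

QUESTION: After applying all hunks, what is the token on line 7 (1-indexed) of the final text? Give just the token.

Hunk 1: at line 6 remove [jfe] add [gvnam,hdd,zye] -> 15 lines: csbo ozz qufdc xly mlnk ccamm gqet gvnam hdd zye vxcc fvqdn cuu daw yajfy
Hunk 2: at line 2 remove [xly] add [ylfhz] -> 15 lines: csbo ozz qufdc ylfhz mlnk ccamm gqet gvnam hdd zye vxcc fvqdn cuu daw yajfy
Hunk 3: at line 5 remove [ccamm] add [kwf,ipiy,jxw] -> 17 lines: csbo ozz qufdc ylfhz mlnk kwf ipiy jxw gqet gvnam hdd zye vxcc fvqdn cuu daw yajfy
Hunk 4: at line 8 remove [gvnam,hdd,zye] add [guu] -> 15 lines: csbo ozz qufdc ylfhz mlnk kwf ipiy jxw gqet guu vxcc fvqdn cuu daw yajfy
Hunk 5: at line 7 remove [jxw,gqet] add [oskbo] -> 14 lines: csbo ozz qufdc ylfhz mlnk kwf ipiy oskbo guu vxcc fvqdn cuu daw yajfy
Final line 7: ipiy

Answer: ipiy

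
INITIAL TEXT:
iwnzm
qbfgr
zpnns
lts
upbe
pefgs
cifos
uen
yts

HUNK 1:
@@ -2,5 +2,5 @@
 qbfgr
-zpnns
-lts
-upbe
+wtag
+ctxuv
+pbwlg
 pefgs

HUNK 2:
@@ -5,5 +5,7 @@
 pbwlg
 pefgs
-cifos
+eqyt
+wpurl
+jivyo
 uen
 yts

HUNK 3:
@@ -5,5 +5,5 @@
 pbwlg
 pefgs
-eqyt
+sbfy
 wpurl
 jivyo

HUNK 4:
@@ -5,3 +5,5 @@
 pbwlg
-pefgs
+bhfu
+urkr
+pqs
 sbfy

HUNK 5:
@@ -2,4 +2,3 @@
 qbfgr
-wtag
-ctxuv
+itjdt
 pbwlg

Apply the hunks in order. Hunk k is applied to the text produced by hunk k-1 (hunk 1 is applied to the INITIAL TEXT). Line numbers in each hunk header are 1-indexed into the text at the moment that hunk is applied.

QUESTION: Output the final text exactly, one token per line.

Answer: iwnzm
qbfgr
itjdt
pbwlg
bhfu
urkr
pqs
sbfy
wpurl
jivyo
uen
yts

Derivation:
Hunk 1: at line 2 remove [zpnns,lts,upbe] add [wtag,ctxuv,pbwlg] -> 9 lines: iwnzm qbfgr wtag ctxuv pbwlg pefgs cifos uen yts
Hunk 2: at line 5 remove [cifos] add [eqyt,wpurl,jivyo] -> 11 lines: iwnzm qbfgr wtag ctxuv pbwlg pefgs eqyt wpurl jivyo uen yts
Hunk 3: at line 5 remove [eqyt] add [sbfy] -> 11 lines: iwnzm qbfgr wtag ctxuv pbwlg pefgs sbfy wpurl jivyo uen yts
Hunk 4: at line 5 remove [pefgs] add [bhfu,urkr,pqs] -> 13 lines: iwnzm qbfgr wtag ctxuv pbwlg bhfu urkr pqs sbfy wpurl jivyo uen yts
Hunk 5: at line 2 remove [wtag,ctxuv] add [itjdt] -> 12 lines: iwnzm qbfgr itjdt pbwlg bhfu urkr pqs sbfy wpurl jivyo uen yts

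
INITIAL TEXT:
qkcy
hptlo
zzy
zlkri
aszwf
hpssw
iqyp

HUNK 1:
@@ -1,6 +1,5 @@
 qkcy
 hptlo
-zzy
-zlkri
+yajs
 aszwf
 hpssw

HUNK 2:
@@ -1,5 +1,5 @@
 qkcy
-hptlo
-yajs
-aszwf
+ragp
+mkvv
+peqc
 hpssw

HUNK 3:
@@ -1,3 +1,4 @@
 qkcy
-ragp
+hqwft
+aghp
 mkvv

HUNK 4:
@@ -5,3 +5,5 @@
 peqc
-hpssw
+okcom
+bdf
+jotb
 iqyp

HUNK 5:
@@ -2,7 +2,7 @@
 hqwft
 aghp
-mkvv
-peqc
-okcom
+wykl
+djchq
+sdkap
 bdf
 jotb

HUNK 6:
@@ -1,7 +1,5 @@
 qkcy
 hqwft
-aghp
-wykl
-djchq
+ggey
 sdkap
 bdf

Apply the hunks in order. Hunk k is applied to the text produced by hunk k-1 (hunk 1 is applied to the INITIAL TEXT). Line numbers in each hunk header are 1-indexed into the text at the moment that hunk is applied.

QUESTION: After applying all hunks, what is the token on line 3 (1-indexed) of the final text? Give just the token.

Answer: ggey

Derivation:
Hunk 1: at line 1 remove [zzy,zlkri] add [yajs] -> 6 lines: qkcy hptlo yajs aszwf hpssw iqyp
Hunk 2: at line 1 remove [hptlo,yajs,aszwf] add [ragp,mkvv,peqc] -> 6 lines: qkcy ragp mkvv peqc hpssw iqyp
Hunk 3: at line 1 remove [ragp] add [hqwft,aghp] -> 7 lines: qkcy hqwft aghp mkvv peqc hpssw iqyp
Hunk 4: at line 5 remove [hpssw] add [okcom,bdf,jotb] -> 9 lines: qkcy hqwft aghp mkvv peqc okcom bdf jotb iqyp
Hunk 5: at line 2 remove [mkvv,peqc,okcom] add [wykl,djchq,sdkap] -> 9 lines: qkcy hqwft aghp wykl djchq sdkap bdf jotb iqyp
Hunk 6: at line 1 remove [aghp,wykl,djchq] add [ggey] -> 7 lines: qkcy hqwft ggey sdkap bdf jotb iqyp
Final line 3: ggey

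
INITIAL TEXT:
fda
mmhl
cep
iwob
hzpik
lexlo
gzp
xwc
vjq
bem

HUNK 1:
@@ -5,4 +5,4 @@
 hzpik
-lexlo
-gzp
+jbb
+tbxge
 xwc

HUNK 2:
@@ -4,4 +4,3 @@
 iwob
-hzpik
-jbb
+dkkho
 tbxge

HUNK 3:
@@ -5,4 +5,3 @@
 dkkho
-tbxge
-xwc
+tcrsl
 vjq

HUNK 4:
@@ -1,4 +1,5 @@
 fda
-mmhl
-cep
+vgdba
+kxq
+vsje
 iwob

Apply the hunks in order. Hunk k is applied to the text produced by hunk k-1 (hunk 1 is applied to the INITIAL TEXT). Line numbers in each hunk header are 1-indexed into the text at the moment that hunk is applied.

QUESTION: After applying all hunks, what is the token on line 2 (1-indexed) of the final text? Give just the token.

Answer: vgdba

Derivation:
Hunk 1: at line 5 remove [lexlo,gzp] add [jbb,tbxge] -> 10 lines: fda mmhl cep iwob hzpik jbb tbxge xwc vjq bem
Hunk 2: at line 4 remove [hzpik,jbb] add [dkkho] -> 9 lines: fda mmhl cep iwob dkkho tbxge xwc vjq bem
Hunk 3: at line 5 remove [tbxge,xwc] add [tcrsl] -> 8 lines: fda mmhl cep iwob dkkho tcrsl vjq bem
Hunk 4: at line 1 remove [mmhl,cep] add [vgdba,kxq,vsje] -> 9 lines: fda vgdba kxq vsje iwob dkkho tcrsl vjq bem
Final line 2: vgdba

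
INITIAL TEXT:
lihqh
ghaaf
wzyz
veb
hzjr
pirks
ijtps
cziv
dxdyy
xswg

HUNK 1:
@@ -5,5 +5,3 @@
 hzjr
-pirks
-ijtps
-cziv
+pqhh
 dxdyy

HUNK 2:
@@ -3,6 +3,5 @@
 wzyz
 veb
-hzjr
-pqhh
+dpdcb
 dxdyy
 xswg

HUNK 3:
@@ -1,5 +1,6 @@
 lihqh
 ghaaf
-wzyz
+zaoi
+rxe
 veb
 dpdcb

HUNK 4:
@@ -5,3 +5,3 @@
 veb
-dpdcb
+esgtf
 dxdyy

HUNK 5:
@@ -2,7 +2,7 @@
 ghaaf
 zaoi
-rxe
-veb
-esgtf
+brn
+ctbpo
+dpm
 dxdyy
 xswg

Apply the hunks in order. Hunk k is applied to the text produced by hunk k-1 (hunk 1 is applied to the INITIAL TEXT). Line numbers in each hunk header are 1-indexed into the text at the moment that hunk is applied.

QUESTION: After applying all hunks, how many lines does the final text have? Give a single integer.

Hunk 1: at line 5 remove [pirks,ijtps,cziv] add [pqhh] -> 8 lines: lihqh ghaaf wzyz veb hzjr pqhh dxdyy xswg
Hunk 2: at line 3 remove [hzjr,pqhh] add [dpdcb] -> 7 lines: lihqh ghaaf wzyz veb dpdcb dxdyy xswg
Hunk 3: at line 1 remove [wzyz] add [zaoi,rxe] -> 8 lines: lihqh ghaaf zaoi rxe veb dpdcb dxdyy xswg
Hunk 4: at line 5 remove [dpdcb] add [esgtf] -> 8 lines: lihqh ghaaf zaoi rxe veb esgtf dxdyy xswg
Hunk 5: at line 2 remove [rxe,veb,esgtf] add [brn,ctbpo,dpm] -> 8 lines: lihqh ghaaf zaoi brn ctbpo dpm dxdyy xswg
Final line count: 8

Answer: 8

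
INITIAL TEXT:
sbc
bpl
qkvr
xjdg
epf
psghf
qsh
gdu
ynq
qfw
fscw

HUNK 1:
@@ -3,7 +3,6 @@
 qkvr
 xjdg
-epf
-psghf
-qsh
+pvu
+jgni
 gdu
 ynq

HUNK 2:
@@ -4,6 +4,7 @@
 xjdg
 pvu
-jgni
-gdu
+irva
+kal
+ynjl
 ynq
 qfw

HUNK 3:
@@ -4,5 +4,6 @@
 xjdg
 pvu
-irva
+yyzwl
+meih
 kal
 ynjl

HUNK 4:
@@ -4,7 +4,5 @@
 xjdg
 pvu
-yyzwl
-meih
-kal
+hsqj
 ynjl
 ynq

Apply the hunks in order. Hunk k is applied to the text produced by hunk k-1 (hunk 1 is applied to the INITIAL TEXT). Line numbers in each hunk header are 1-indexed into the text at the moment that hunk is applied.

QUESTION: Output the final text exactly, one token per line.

Hunk 1: at line 3 remove [epf,psghf,qsh] add [pvu,jgni] -> 10 lines: sbc bpl qkvr xjdg pvu jgni gdu ynq qfw fscw
Hunk 2: at line 4 remove [jgni,gdu] add [irva,kal,ynjl] -> 11 lines: sbc bpl qkvr xjdg pvu irva kal ynjl ynq qfw fscw
Hunk 3: at line 4 remove [irva] add [yyzwl,meih] -> 12 lines: sbc bpl qkvr xjdg pvu yyzwl meih kal ynjl ynq qfw fscw
Hunk 4: at line 4 remove [yyzwl,meih,kal] add [hsqj] -> 10 lines: sbc bpl qkvr xjdg pvu hsqj ynjl ynq qfw fscw

Answer: sbc
bpl
qkvr
xjdg
pvu
hsqj
ynjl
ynq
qfw
fscw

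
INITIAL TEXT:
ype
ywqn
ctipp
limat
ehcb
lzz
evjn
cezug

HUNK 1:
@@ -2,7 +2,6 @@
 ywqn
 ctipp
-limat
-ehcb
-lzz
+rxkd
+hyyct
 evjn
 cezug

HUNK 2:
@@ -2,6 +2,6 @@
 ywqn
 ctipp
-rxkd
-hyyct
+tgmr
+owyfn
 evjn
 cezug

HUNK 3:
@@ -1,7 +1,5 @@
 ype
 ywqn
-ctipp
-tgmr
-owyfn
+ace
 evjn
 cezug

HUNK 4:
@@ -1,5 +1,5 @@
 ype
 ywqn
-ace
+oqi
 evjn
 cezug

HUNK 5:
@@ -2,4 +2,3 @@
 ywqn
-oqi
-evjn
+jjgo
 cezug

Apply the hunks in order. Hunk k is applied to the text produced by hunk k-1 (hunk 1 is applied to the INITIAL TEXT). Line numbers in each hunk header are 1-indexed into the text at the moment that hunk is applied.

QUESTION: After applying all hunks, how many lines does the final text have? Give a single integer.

Hunk 1: at line 2 remove [limat,ehcb,lzz] add [rxkd,hyyct] -> 7 lines: ype ywqn ctipp rxkd hyyct evjn cezug
Hunk 2: at line 2 remove [rxkd,hyyct] add [tgmr,owyfn] -> 7 lines: ype ywqn ctipp tgmr owyfn evjn cezug
Hunk 3: at line 1 remove [ctipp,tgmr,owyfn] add [ace] -> 5 lines: ype ywqn ace evjn cezug
Hunk 4: at line 1 remove [ace] add [oqi] -> 5 lines: ype ywqn oqi evjn cezug
Hunk 5: at line 2 remove [oqi,evjn] add [jjgo] -> 4 lines: ype ywqn jjgo cezug
Final line count: 4

Answer: 4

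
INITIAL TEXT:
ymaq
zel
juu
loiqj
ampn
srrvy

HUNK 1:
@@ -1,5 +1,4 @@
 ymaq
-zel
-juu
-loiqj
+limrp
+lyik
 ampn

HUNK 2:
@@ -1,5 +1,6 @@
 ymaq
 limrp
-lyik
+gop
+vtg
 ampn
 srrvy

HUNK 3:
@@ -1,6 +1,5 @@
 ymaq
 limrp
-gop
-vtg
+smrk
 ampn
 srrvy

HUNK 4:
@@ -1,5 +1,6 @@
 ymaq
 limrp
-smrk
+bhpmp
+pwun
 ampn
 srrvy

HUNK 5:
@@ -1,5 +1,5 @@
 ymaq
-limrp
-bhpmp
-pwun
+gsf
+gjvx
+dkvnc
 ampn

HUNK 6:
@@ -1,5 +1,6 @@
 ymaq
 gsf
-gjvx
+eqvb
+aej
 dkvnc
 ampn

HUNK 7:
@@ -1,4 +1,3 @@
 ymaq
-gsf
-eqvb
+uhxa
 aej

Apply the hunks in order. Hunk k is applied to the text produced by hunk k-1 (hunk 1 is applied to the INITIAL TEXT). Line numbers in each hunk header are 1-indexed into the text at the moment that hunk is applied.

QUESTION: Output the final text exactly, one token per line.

Answer: ymaq
uhxa
aej
dkvnc
ampn
srrvy

Derivation:
Hunk 1: at line 1 remove [zel,juu,loiqj] add [limrp,lyik] -> 5 lines: ymaq limrp lyik ampn srrvy
Hunk 2: at line 1 remove [lyik] add [gop,vtg] -> 6 lines: ymaq limrp gop vtg ampn srrvy
Hunk 3: at line 1 remove [gop,vtg] add [smrk] -> 5 lines: ymaq limrp smrk ampn srrvy
Hunk 4: at line 1 remove [smrk] add [bhpmp,pwun] -> 6 lines: ymaq limrp bhpmp pwun ampn srrvy
Hunk 5: at line 1 remove [limrp,bhpmp,pwun] add [gsf,gjvx,dkvnc] -> 6 lines: ymaq gsf gjvx dkvnc ampn srrvy
Hunk 6: at line 1 remove [gjvx] add [eqvb,aej] -> 7 lines: ymaq gsf eqvb aej dkvnc ampn srrvy
Hunk 7: at line 1 remove [gsf,eqvb] add [uhxa] -> 6 lines: ymaq uhxa aej dkvnc ampn srrvy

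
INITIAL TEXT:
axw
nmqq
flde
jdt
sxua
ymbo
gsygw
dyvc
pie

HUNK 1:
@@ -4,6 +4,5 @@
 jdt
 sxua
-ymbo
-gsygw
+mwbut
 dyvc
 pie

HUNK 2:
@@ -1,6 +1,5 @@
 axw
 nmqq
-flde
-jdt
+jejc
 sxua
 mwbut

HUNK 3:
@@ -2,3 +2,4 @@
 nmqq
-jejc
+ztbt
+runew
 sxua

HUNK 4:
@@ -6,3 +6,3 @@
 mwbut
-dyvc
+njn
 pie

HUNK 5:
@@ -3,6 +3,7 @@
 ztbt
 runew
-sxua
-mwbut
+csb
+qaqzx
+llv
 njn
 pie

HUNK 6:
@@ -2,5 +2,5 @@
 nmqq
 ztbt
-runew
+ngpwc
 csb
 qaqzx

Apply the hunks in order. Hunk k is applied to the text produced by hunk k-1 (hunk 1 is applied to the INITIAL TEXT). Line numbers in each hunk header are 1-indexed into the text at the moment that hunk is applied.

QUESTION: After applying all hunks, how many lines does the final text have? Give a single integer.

Answer: 9

Derivation:
Hunk 1: at line 4 remove [ymbo,gsygw] add [mwbut] -> 8 lines: axw nmqq flde jdt sxua mwbut dyvc pie
Hunk 2: at line 1 remove [flde,jdt] add [jejc] -> 7 lines: axw nmqq jejc sxua mwbut dyvc pie
Hunk 3: at line 2 remove [jejc] add [ztbt,runew] -> 8 lines: axw nmqq ztbt runew sxua mwbut dyvc pie
Hunk 4: at line 6 remove [dyvc] add [njn] -> 8 lines: axw nmqq ztbt runew sxua mwbut njn pie
Hunk 5: at line 3 remove [sxua,mwbut] add [csb,qaqzx,llv] -> 9 lines: axw nmqq ztbt runew csb qaqzx llv njn pie
Hunk 6: at line 2 remove [runew] add [ngpwc] -> 9 lines: axw nmqq ztbt ngpwc csb qaqzx llv njn pie
Final line count: 9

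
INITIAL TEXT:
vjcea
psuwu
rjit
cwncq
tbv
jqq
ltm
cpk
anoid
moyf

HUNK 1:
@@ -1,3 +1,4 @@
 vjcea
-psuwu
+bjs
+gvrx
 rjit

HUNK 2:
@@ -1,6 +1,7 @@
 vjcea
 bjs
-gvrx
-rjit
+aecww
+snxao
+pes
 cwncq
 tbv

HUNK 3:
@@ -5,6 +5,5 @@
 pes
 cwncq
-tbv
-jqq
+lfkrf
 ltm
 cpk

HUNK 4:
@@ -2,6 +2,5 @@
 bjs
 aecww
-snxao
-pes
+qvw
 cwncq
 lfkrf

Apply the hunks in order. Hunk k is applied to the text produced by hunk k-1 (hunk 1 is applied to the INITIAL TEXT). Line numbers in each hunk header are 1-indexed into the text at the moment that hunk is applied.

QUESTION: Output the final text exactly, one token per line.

Answer: vjcea
bjs
aecww
qvw
cwncq
lfkrf
ltm
cpk
anoid
moyf

Derivation:
Hunk 1: at line 1 remove [psuwu] add [bjs,gvrx] -> 11 lines: vjcea bjs gvrx rjit cwncq tbv jqq ltm cpk anoid moyf
Hunk 2: at line 1 remove [gvrx,rjit] add [aecww,snxao,pes] -> 12 lines: vjcea bjs aecww snxao pes cwncq tbv jqq ltm cpk anoid moyf
Hunk 3: at line 5 remove [tbv,jqq] add [lfkrf] -> 11 lines: vjcea bjs aecww snxao pes cwncq lfkrf ltm cpk anoid moyf
Hunk 4: at line 2 remove [snxao,pes] add [qvw] -> 10 lines: vjcea bjs aecww qvw cwncq lfkrf ltm cpk anoid moyf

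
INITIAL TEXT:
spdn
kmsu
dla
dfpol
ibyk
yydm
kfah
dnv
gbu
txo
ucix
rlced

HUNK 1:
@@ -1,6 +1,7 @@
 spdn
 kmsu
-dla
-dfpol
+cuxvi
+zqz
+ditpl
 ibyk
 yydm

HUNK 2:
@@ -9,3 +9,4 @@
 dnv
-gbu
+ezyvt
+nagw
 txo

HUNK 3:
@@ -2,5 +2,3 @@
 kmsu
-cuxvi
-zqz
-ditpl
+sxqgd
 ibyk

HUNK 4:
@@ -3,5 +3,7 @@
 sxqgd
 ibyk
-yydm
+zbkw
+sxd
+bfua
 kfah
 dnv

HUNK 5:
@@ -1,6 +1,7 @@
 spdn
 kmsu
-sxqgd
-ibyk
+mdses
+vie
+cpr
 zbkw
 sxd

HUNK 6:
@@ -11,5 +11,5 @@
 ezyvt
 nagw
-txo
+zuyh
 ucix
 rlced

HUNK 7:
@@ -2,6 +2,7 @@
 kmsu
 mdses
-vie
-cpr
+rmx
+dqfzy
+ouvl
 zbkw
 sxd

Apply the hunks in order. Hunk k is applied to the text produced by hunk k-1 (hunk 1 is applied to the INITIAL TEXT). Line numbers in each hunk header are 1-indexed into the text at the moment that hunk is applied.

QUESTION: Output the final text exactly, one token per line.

Hunk 1: at line 1 remove [dla,dfpol] add [cuxvi,zqz,ditpl] -> 13 lines: spdn kmsu cuxvi zqz ditpl ibyk yydm kfah dnv gbu txo ucix rlced
Hunk 2: at line 9 remove [gbu] add [ezyvt,nagw] -> 14 lines: spdn kmsu cuxvi zqz ditpl ibyk yydm kfah dnv ezyvt nagw txo ucix rlced
Hunk 3: at line 2 remove [cuxvi,zqz,ditpl] add [sxqgd] -> 12 lines: spdn kmsu sxqgd ibyk yydm kfah dnv ezyvt nagw txo ucix rlced
Hunk 4: at line 3 remove [yydm] add [zbkw,sxd,bfua] -> 14 lines: spdn kmsu sxqgd ibyk zbkw sxd bfua kfah dnv ezyvt nagw txo ucix rlced
Hunk 5: at line 1 remove [sxqgd,ibyk] add [mdses,vie,cpr] -> 15 lines: spdn kmsu mdses vie cpr zbkw sxd bfua kfah dnv ezyvt nagw txo ucix rlced
Hunk 6: at line 11 remove [txo] add [zuyh] -> 15 lines: spdn kmsu mdses vie cpr zbkw sxd bfua kfah dnv ezyvt nagw zuyh ucix rlced
Hunk 7: at line 2 remove [vie,cpr] add [rmx,dqfzy,ouvl] -> 16 lines: spdn kmsu mdses rmx dqfzy ouvl zbkw sxd bfua kfah dnv ezyvt nagw zuyh ucix rlced

Answer: spdn
kmsu
mdses
rmx
dqfzy
ouvl
zbkw
sxd
bfua
kfah
dnv
ezyvt
nagw
zuyh
ucix
rlced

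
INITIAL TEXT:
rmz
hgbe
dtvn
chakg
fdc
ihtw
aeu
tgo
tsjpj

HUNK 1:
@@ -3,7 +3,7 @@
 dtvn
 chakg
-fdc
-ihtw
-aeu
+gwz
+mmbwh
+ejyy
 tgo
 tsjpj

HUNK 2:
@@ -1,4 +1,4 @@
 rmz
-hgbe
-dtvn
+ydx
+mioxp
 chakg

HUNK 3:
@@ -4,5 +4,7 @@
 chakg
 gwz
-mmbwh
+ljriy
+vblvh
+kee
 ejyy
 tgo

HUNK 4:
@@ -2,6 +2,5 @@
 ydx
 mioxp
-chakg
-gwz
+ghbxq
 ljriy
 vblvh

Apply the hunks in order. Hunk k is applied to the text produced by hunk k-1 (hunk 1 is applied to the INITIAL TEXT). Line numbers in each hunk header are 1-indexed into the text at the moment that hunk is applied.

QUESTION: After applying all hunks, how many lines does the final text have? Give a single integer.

Hunk 1: at line 3 remove [fdc,ihtw,aeu] add [gwz,mmbwh,ejyy] -> 9 lines: rmz hgbe dtvn chakg gwz mmbwh ejyy tgo tsjpj
Hunk 2: at line 1 remove [hgbe,dtvn] add [ydx,mioxp] -> 9 lines: rmz ydx mioxp chakg gwz mmbwh ejyy tgo tsjpj
Hunk 3: at line 4 remove [mmbwh] add [ljriy,vblvh,kee] -> 11 lines: rmz ydx mioxp chakg gwz ljriy vblvh kee ejyy tgo tsjpj
Hunk 4: at line 2 remove [chakg,gwz] add [ghbxq] -> 10 lines: rmz ydx mioxp ghbxq ljriy vblvh kee ejyy tgo tsjpj
Final line count: 10

Answer: 10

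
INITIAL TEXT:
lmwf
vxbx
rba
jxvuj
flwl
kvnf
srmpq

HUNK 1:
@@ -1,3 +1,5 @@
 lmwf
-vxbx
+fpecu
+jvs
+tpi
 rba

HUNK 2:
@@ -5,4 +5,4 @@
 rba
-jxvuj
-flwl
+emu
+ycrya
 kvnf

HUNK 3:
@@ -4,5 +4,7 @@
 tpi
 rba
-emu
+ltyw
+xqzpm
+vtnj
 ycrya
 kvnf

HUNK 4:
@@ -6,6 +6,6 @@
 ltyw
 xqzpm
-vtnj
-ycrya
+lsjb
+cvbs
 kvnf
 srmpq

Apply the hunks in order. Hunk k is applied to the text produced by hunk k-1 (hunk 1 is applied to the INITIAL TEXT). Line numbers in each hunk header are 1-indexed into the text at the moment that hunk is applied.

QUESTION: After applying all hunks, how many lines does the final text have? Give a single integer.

Answer: 11

Derivation:
Hunk 1: at line 1 remove [vxbx] add [fpecu,jvs,tpi] -> 9 lines: lmwf fpecu jvs tpi rba jxvuj flwl kvnf srmpq
Hunk 2: at line 5 remove [jxvuj,flwl] add [emu,ycrya] -> 9 lines: lmwf fpecu jvs tpi rba emu ycrya kvnf srmpq
Hunk 3: at line 4 remove [emu] add [ltyw,xqzpm,vtnj] -> 11 lines: lmwf fpecu jvs tpi rba ltyw xqzpm vtnj ycrya kvnf srmpq
Hunk 4: at line 6 remove [vtnj,ycrya] add [lsjb,cvbs] -> 11 lines: lmwf fpecu jvs tpi rba ltyw xqzpm lsjb cvbs kvnf srmpq
Final line count: 11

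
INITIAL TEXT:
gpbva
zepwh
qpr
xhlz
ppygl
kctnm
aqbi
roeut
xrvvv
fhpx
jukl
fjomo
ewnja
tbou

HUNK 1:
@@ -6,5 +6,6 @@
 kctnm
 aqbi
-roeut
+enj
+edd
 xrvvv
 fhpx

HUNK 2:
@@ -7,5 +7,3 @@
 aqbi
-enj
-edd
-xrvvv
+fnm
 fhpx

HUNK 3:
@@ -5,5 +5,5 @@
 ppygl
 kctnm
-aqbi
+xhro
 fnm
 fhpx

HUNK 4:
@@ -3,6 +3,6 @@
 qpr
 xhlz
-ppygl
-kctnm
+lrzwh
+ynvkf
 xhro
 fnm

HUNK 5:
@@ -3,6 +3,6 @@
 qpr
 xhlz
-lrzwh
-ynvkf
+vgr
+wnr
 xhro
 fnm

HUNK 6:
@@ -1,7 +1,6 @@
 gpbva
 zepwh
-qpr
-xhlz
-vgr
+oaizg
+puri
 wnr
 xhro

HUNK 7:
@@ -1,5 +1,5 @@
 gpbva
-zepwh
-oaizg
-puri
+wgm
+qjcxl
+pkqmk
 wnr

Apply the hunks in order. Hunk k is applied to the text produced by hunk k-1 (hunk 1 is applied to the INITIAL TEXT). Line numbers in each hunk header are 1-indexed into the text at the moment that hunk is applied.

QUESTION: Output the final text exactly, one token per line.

Hunk 1: at line 6 remove [roeut] add [enj,edd] -> 15 lines: gpbva zepwh qpr xhlz ppygl kctnm aqbi enj edd xrvvv fhpx jukl fjomo ewnja tbou
Hunk 2: at line 7 remove [enj,edd,xrvvv] add [fnm] -> 13 lines: gpbva zepwh qpr xhlz ppygl kctnm aqbi fnm fhpx jukl fjomo ewnja tbou
Hunk 3: at line 5 remove [aqbi] add [xhro] -> 13 lines: gpbva zepwh qpr xhlz ppygl kctnm xhro fnm fhpx jukl fjomo ewnja tbou
Hunk 4: at line 3 remove [ppygl,kctnm] add [lrzwh,ynvkf] -> 13 lines: gpbva zepwh qpr xhlz lrzwh ynvkf xhro fnm fhpx jukl fjomo ewnja tbou
Hunk 5: at line 3 remove [lrzwh,ynvkf] add [vgr,wnr] -> 13 lines: gpbva zepwh qpr xhlz vgr wnr xhro fnm fhpx jukl fjomo ewnja tbou
Hunk 6: at line 1 remove [qpr,xhlz,vgr] add [oaizg,puri] -> 12 lines: gpbva zepwh oaizg puri wnr xhro fnm fhpx jukl fjomo ewnja tbou
Hunk 7: at line 1 remove [zepwh,oaizg,puri] add [wgm,qjcxl,pkqmk] -> 12 lines: gpbva wgm qjcxl pkqmk wnr xhro fnm fhpx jukl fjomo ewnja tbou

Answer: gpbva
wgm
qjcxl
pkqmk
wnr
xhro
fnm
fhpx
jukl
fjomo
ewnja
tbou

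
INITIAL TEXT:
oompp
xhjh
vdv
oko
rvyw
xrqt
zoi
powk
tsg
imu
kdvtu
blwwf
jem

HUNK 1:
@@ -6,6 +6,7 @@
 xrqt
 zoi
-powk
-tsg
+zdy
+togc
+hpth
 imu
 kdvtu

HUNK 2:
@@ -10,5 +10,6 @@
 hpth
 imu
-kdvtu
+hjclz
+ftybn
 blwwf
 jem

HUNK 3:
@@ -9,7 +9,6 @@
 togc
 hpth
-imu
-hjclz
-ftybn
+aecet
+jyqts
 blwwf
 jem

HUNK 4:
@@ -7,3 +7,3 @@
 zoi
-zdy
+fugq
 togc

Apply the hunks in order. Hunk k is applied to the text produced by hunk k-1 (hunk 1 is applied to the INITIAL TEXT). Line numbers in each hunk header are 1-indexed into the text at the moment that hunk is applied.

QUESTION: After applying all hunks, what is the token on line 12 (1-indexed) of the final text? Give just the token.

Hunk 1: at line 6 remove [powk,tsg] add [zdy,togc,hpth] -> 14 lines: oompp xhjh vdv oko rvyw xrqt zoi zdy togc hpth imu kdvtu blwwf jem
Hunk 2: at line 10 remove [kdvtu] add [hjclz,ftybn] -> 15 lines: oompp xhjh vdv oko rvyw xrqt zoi zdy togc hpth imu hjclz ftybn blwwf jem
Hunk 3: at line 9 remove [imu,hjclz,ftybn] add [aecet,jyqts] -> 14 lines: oompp xhjh vdv oko rvyw xrqt zoi zdy togc hpth aecet jyqts blwwf jem
Hunk 4: at line 7 remove [zdy] add [fugq] -> 14 lines: oompp xhjh vdv oko rvyw xrqt zoi fugq togc hpth aecet jyqts blwwf jem
Final line 12: jyqts

Answer: jyqts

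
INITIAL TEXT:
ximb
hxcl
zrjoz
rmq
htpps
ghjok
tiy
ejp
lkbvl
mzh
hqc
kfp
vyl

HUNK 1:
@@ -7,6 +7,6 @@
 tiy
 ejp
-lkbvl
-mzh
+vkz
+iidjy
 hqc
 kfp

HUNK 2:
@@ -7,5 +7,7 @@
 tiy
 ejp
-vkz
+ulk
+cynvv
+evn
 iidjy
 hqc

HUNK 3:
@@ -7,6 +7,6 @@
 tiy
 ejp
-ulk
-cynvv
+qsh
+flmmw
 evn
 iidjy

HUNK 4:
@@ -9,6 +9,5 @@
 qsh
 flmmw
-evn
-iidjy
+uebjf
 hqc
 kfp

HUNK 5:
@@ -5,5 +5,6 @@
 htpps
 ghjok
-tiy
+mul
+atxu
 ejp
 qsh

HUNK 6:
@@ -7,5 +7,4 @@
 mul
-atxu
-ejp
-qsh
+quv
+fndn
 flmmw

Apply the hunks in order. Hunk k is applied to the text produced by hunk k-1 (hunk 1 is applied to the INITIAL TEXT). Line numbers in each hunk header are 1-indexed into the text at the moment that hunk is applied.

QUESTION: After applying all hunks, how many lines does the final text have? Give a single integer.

Answer: 14

Derivation:
Hunk 1: at line 7 remove [lkbvl,mzh] add [vkz,iidjy] -> 13 lines: ximb hxcl zrjoz rmq htpps ghjok tiy ejp vkz iidjy hqc kfp vyl
Hunk 2: at line 7 remove [vkz] add [ulk,cynvv,evn] -> 15 lines: ximb hxcl zrjoz rmq htpps ghjok tiy ejp ulk cynvv evn iidjy hqc kfp vyl
Hunk 3: at line 7 remove [ulk,cynvv] add [qsh,flmmw] -> 15 lines: ximb hxcl zrjoz rmq htpps ghjok tiy ejp qsh flmmw evn iidjy hqc kfp vyl
Hunk 4: at line 9 remove [evn,iidjy] add [uebjf] -> 14 lines: ximb hxcl zrjoz rmq htpps ghjok tiy ejp qsh flmmw uebjf hqc kfp vyl
Hunk 5: at line 5 remove [tiy] add [mul,atxu] -> 15 lines: ximb hxcl zrjoz rmq htpps ghjok mul atxu ejp qsh flmmw uebjf hqc kfp vyl
Hunk 6: at line 7 remove [atxu,ejp,qsh] add [quv,fndn] -> 14 lines: ximb hxcl zrjoz rmq htpps ghjok mul quv fndn flmmw uebjf hqc kfp vyl
Final line count: 14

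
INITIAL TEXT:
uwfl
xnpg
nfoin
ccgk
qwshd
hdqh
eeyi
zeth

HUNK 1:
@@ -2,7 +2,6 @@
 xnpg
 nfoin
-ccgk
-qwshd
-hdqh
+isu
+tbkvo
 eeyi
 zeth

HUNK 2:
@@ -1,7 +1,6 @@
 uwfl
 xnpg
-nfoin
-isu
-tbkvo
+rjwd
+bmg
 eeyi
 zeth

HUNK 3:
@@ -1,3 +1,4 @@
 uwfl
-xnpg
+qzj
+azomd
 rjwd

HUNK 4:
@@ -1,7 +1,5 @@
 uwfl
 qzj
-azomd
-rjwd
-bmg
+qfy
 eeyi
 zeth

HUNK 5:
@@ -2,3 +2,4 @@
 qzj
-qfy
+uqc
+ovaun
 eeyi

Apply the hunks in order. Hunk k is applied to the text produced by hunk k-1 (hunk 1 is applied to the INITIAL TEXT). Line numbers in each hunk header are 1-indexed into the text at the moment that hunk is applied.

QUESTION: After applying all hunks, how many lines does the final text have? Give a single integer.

Hunk 1: at line 2 remove [ccgk,qwshd,hdqh] add [isu,tbkvo] -> 7 lines: uwfl xnpg nfoin isu tbkvo eeyi zeth
Hunk 2: at line 1 remove [nfoin,isu,tbkvo] add [rjwd,bmg] -> 6 lines: uwfl xnpg rjwd bmg eeyi zeth
Hunk 3: at line 1 remove [xnpg] add [qzj,azomd] -> 7 lines: uwfl qzj azomd rjwd bmg eeyi zeth
Hunk 4: at line 1 remove [azomd,rjwd,bmg] add [qfy] -> 5 lines: uwfl qzj qfy eeyi zeth
Hunk 5: at line 2 remove [qfy] add [uqc,ovaun] -> 6 lines: uwfl qzj uqc ovaun eeyi zeth
Final line count: 6

Answer: 6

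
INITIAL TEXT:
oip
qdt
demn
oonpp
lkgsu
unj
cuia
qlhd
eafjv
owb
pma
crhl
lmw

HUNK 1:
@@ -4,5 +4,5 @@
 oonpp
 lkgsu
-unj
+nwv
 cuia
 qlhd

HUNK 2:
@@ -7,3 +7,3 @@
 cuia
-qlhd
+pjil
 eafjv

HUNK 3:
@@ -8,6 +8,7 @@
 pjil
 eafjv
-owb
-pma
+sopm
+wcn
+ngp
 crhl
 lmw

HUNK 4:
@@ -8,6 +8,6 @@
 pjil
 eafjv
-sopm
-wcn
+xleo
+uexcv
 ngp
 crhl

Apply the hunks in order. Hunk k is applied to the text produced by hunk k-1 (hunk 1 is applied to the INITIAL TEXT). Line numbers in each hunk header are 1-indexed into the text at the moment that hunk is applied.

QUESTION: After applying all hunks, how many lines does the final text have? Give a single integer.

Hunk 1: at line 4 remove [unj] add [nwv] -> 13 lines: oip qdt demn oonpp lkgsu nwv cuia qlhd eafjv owb pma crhl lmw
Hunk 2: at line 7 remove [qlhd] add [pjil] -> 13 lines: oip qdt demn oonpp lkgsu nwv cuia pjil eafjv owb pma crhl lmw
Hunk 3: at line 8 remove [owb,pma] add [sopm,wcn,ngp] -> 14 lines: oip qdt demn oonpp lkgsu nwv cuia pjil eafjv sopm wcn ngp crhl lmw
Hunk 4: at line 8 remove [sopm,wcn] add [xleo,uexcv] -> 14 lines: oip qdt demn oonpp lkgsu nwv cuia pjil eafjv xleo uexcv ngp crhl lmw
Final line count: 14

Answer: 14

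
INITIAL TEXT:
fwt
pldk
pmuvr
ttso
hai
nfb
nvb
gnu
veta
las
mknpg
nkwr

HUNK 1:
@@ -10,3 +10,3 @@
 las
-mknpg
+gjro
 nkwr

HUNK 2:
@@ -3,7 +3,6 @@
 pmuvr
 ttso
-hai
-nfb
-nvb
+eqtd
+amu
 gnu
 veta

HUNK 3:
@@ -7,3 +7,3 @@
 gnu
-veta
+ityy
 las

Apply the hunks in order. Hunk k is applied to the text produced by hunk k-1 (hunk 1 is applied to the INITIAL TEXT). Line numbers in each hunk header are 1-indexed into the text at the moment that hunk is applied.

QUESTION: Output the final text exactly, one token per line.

Answer: fwt
pldk
pmuvr
ttso
eqtd
amu
gnu
ityy
las
gjro
nkwr

Derivation:
Hunk 1: at line 10 remove [mknpg] add [gjro] -> 12 lines: fwt pldk pmuvr ttso hai nfb nvb gnu veta las gjro nkwr
Hunk 2: at line 3 remove [hai,nfb,nvb] add [eqtd,amu] -> 11 lines: fwt pldk pmuvr ttso eqtd amu gnu veta las gjro nkwr
Hunk 3: at line 7 remove [veta] add [ityy] -> 11 lines: fwt pldk pmuvr ttso eqtd amu gnu ityy las gjro nkwr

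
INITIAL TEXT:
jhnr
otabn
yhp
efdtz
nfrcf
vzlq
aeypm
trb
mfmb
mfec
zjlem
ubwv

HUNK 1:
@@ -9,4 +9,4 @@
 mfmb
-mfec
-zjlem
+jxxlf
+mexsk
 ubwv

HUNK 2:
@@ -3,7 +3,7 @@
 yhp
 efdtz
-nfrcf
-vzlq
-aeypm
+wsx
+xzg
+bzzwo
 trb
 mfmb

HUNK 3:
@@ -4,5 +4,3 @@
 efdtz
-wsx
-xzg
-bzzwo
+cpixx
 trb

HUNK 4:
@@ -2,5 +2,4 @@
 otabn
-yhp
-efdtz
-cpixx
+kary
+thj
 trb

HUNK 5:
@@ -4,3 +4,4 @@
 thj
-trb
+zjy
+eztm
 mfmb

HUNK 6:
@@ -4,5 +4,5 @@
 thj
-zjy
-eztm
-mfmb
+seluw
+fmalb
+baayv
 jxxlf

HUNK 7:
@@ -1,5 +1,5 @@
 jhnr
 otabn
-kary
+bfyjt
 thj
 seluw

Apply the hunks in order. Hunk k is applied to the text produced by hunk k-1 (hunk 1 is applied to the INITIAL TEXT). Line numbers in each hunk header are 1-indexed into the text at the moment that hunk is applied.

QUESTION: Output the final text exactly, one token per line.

Hunk 1: at line 9 remove [mfec,zjlem] add [jxxlf,mexsk] -> 12 lines: jhnr otabn yhp efdtz nfrcf vzlq aeypm trb mfmb jxxlf mexsk ubwv
Hunk 2: at line 3 remove [nfrcf,vzlq,aeypm] add [wsx,xzg,bzzwo] -> 12 lines: jhnr otabn yhp efdtz wsx xzg bzzwo trb mfmb jxxlf mexsk ubwv
Hunk 3: at line 4 remove [wsx,xzg,bzzwo] add [cpixx] -> 10 lines: jhnr otabn yhp efdtz cpixx trb mfmb jxxlf mexsk ubwv
Hunk 4: at line 2 remove [yhp,efdtz,cpixx] add [kary,thj] -> 9 lines: jhnr otabn kary thj trb mfmb jxxlf mexsk ubwv
Hunk 5: at line 4 remove [trb] add [zjy,eztm] -> 10 lines: jhnr otabn kary thj zjy eztm mfmb jxxlf mexsk ubwv
Hunk 6: at line 4 remove [zjy,eztm,mfmb] add [seluw,fmalb,baayv] -> 10 lines: jhnr otabn kary thj seluw fmalb baayv jxxlf mexsk ubwv
Hunk 7: at line 1 remove [kary] add [bfyjt] -> 10 lines: jhnr otabn bfyjt thj seluw fmalb baayv jxxlf mexsk ubwv

Answer: jhnr
otabn
bfyjt
thj
seluw
fmalb
baayv
jxxlf
mexsk
ubwv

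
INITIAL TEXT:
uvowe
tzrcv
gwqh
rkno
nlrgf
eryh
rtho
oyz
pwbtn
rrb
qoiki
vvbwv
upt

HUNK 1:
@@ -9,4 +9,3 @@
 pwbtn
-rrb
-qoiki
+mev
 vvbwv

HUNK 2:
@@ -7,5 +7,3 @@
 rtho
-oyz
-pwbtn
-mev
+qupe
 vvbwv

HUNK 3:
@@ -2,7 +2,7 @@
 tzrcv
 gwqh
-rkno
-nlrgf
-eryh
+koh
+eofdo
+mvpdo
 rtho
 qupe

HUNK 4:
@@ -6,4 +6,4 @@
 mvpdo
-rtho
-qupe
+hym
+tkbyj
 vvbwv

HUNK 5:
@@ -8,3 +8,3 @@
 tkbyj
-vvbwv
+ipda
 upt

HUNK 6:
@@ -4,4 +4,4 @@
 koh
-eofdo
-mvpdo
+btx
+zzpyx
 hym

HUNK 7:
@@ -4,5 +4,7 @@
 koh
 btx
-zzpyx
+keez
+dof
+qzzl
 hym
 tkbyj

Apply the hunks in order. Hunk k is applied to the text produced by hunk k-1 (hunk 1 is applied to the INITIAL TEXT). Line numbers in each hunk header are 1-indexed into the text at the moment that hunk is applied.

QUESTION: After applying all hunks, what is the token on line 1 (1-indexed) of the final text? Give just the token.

Answer: uvowe

Derivation:
Hunk 1: at line 9 remove [rrb,qoiki] add [mev] -> 12 lines: uvowe tzrcv gwqh rkno nlrgf eryh rtho oyz pwbtn mev vvbwv upt
Hunk 2: at line 7 remove [oyz,pwbtn,mev] add [qupe] -> 10 lines: uvowe tzrcv gwqh rkno nlrgf eryh rtho qupe vvbwv upt
Hunk 3: at line 2 remove [rkno,nlrgf,eryh] add [koh,eofdo,mvpdo] -> 10 lines: uvowe tzrcv gwqh koh eofdo mvpdo rtho qupe vvbwv upt
Hunk 4: at line 6 remove [rtho,qupe] add [hym,tkbyj] -> 10 lines: uvowe tzrcv gwqh koh eofdo mvpdo hym tkbyj vvbwv upt
Hunk 5: at line 8 remove [vvbwv] add [ipda] -> 10 lines: uvowe tzrcv gwqh koh eofdo mvpdo hym tkbyj ipda upt
Hunk 6: at line 4 remove [eofdo,mvpdo] add [btx,zzpyx] -> 10 lines: uvowe tzrcv gwqh koh btx zzpyx hym tkbyj ipda upt
Hunk 7: at line 4 remove [zzpyx] add [keez,dof,qzzl] -> 12 lines: uvowe tzrcv gwqh koh btx keez dof qzzl hym tkbyj ipda upt
Final line 1: uvowe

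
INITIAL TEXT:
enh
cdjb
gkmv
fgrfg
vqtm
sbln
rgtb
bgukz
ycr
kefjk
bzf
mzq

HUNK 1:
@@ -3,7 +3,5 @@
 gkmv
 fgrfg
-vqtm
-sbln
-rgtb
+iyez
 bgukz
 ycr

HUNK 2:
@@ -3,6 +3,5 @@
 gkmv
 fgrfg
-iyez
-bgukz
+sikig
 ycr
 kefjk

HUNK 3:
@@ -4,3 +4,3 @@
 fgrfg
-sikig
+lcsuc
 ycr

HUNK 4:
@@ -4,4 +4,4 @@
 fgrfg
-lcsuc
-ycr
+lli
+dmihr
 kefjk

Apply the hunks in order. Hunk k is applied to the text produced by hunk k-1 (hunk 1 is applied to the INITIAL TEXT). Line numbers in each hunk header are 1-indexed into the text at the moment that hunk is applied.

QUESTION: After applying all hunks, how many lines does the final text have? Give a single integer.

Answer: 9

Derivation:
Hunk 1: at line 3 remove [vqtm,sbln,rgtb] add [iyez] -> 10 lines: enh cdjb gkmv fgrfg iyez bgukz ycr kefjk bzf mzq
Hunk 2: at line 3 remove [iyez,bgukz] add [sikig] -> 9 lines: enh cdjb gkmv fgrfg sikig ycr kefjk bzf mzq
Hunk 3: at line 4 remove [sikig] add [lcsuc] -> 9 lines: enh cdjb gkmv fgrfg lcsuc ycr kefjk bzf mzq
Hunk 4: at line 4 remove [lcsuc,ycr] add [lli,dmihr] -> 9 lines: enh cdjb gkmv fgrfg lli dmihr kefjk bzf mzq
Final line count: 9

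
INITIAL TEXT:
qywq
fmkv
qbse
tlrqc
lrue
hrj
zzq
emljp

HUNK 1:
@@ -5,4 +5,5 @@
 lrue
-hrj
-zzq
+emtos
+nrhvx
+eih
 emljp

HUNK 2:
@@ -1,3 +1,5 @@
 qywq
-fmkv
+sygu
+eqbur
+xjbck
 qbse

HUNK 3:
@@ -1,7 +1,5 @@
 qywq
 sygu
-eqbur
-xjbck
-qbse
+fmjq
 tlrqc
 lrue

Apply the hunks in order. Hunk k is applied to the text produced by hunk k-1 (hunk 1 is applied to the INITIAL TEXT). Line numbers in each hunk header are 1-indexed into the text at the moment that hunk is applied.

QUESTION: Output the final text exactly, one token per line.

Answer: qywq
sygu
fmjq
tlrqc
lrue
emtos
nrhvx
eih
emljp

Derivation:
Hunk 1: at line 5 remove [hrj,zzq] add [emtos,nrhvx,eih] -> 9 lines: qywq fmkv qbse tlrqc lrue emtos nrhvx eih emljp
Hunk 2: at line 1 remove [fmkv] add [sygu,eqbur,xjbck] -> 11 lines: qywq sygu eqbur xjbck qbse tlrqc lrue emtos nrhvx eih emljp
Hunk 3: at line 1 remove [eqbur,xjbck,qbse] add [fmjq] -> 9 lines: qywq sygu fmjq tlrqc lrue emtos nrhvx eih emljp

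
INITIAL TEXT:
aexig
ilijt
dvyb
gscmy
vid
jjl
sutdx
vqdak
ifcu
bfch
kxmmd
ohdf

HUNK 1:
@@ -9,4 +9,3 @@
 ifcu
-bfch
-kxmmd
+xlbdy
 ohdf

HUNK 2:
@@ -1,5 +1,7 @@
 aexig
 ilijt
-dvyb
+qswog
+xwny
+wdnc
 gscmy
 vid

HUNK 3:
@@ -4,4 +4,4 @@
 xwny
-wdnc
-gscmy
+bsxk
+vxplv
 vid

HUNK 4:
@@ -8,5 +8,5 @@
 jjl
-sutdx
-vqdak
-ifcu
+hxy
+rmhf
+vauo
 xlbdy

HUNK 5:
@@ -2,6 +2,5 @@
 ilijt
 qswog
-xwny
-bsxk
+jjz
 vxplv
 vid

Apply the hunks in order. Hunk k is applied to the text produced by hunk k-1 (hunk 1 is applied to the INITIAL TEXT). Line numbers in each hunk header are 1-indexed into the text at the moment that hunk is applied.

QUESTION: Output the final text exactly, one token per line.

Hunk 1: at line 9 remove [bfch,kxmmd] add [xlbdy] -> 11 lines: aexig ilijt dvyb gscmy vid jjl sutdx vqdak ifcu xlbdy ohdf
Hunk 2: at line 1 remove [dvyb] add [qswog,xwny,wdnc] -> 13 lines: aexig ilijt qswog xwny wdnc gscmy vid jjl sutdx vqdak ifcu xlbdy ohdf
Hunk 3: at line 4 remove [wdnc,gscmy] add [bsxk,vxplv] -> 13 lines: aexig ilijt qswog xwny bsxk vxplv vid jjl sutdx vqdak ifcu xlbdy ohdf
Hunk 4: at line 8 remove [sutdx,vqdak,ifcu] add [hxy,rmhf,vauo] -> 13 lines: aexig ilijt qswog xwny bsxk vxplv vid jjl hxy rmhf vauo xlbdy ohdf
Hunk 5: at line 2 remove [xwny,bsxk] add [jjz] -> 12 lines: aexig ilijt qswog jjz vxplv vid jjl hxy rmhf vauo xlbdy ohdf

Answer: aexig
ilijt
qswog
jjz
vxplv
vid
jjl
hxy
rmhf
vauo
xlbdy
ohdf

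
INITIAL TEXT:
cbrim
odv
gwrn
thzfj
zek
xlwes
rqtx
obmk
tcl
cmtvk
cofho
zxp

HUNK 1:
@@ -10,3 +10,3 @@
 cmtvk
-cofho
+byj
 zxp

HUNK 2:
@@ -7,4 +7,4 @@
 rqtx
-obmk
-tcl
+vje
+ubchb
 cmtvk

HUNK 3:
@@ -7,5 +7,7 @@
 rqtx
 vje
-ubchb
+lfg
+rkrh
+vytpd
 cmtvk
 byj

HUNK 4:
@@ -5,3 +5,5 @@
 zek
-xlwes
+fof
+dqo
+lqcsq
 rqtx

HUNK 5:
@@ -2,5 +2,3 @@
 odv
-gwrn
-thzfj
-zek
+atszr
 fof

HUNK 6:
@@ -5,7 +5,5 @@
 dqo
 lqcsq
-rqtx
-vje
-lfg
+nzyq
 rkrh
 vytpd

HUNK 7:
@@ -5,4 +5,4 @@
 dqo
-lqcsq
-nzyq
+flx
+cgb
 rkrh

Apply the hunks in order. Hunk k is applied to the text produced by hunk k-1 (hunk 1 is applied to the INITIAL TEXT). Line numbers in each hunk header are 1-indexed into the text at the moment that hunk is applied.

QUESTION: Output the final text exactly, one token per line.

Answer: cbrim
odv
atszr
fof
dqo
flx
cgb
rkrh
vytpd
cmtvk
byj
zxp

Derivation:
Hunk 1: at line 10 remove [cofho] add [byj] -> 12 lines: cbrim odv gwrn thzfj zek xlwes rqtx obmk tcl cmtvk byj zxp
Hunk 2: at line 7 remove [obmk,tcl] add [vje,ubchb] -> 12 lines: cbrim odv gwrn thzfj zek xlwes rqtx vje ubchb cmtvk byj zxp
Hunk 3: at line 7 remove [ubchb] add [lfg,rkrh,vytpd] -> 14 lines: cbrim odv gwrn thzfj zek xlwes rqtx vje lfg rkrh vytpd cmtvk byj zxp
Hunk 4: at line 5 remove [xlwes] add [fof,dqo,lqcsq] -> 16 lines: cbrim odv gwrn thzfj zek fof dqo lqcsq rqtx vje lfg rkrh vytpd cmtvk byj zxp
Hunk 5: at line 2 remove [gwrn,thzfj,zek] add [atszr] -> 14 lines: cbrim odv atszr fof dqo lqcsq rqtx vje lfg rkrh vytpd cmtvk byj zxp
Hunk 6: at line 5 remove [rqtx,vje,lfg] add [nzyq] -> 12 lines: cbrim odv atszr fof dqo lqcsq nzyq rkrh vytpd cmtvk byj zxp
Hunk 7: at line 5 remove [lqcsq,nzyq] add [flx,cgb] -> 12 lines: cbrim odv atszr fof dqo flx cgb rkrh vytpd cmtvk byj zxp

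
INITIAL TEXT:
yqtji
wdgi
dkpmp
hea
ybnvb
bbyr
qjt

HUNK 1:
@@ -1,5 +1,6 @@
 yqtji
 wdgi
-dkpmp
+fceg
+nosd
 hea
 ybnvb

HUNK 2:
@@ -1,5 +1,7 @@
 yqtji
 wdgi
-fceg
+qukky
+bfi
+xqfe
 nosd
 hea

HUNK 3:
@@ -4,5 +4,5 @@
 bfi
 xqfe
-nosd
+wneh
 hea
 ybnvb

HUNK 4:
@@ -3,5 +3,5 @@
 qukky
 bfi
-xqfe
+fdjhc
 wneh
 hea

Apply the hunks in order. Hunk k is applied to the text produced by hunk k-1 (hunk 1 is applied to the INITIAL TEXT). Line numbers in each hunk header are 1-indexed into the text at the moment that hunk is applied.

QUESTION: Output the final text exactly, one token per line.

Answer: yqtji
wdgi
qukky
bfi
fdjhc
wneh
hea
ybnvb
bbyr
qjt

Derivation:
Hunk 1: at line 1 remove [dkpmp] add [fceg,nosd] -> 8 lines: yqtji wdgi fceg nosd hea ybnvb bbyr qjt
Hunk 2: at line 1 remove [fceg] add [qukky,bfi,xqfe] -> 10 lines: yqtji wdgi qukky bfi xqfe nosd hea ybnvb bbyr qjt
Hunk 3: at line 4 remove [nosd] add [wneh] -> 10 lines: yqtji wdgi qukky bfi xqfe wneh hea ybnvb bbyr qjt
Hunk 4: at line 3 remove [xqfe] add [fdjhc] -> 10 lines: yqtji wdgi qukky bfi fdjhc wneh hea ybnvb bbyr qjt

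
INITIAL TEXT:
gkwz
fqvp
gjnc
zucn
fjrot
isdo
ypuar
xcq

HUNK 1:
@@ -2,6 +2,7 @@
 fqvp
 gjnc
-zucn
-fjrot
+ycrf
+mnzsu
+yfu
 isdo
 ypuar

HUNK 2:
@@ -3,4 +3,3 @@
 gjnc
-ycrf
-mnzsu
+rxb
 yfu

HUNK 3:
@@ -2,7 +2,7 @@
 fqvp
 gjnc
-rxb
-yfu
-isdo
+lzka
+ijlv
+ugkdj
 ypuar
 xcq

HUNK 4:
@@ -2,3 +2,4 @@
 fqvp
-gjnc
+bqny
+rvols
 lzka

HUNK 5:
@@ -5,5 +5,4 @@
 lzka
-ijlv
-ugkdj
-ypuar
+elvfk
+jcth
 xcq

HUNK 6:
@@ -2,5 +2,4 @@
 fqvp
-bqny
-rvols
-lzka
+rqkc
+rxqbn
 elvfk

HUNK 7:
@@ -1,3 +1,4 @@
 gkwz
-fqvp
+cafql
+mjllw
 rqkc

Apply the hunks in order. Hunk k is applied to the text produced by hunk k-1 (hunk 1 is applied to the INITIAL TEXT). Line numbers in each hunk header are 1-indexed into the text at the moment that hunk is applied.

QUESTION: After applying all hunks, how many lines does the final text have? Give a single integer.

Hunk 1: at line 2 remove [zucn,fjrot] add [ycrf,mnzsu,yfu] -> 9 lines: gkwz fqvp gjnc ycrf mnzsu yfu isdo ypuar xcq
Hunk 2: at line 3 remove [ycrf,mnzsu] add [rxb] -> 8 lines: gkwz fqvp gjnc rxb yfu isdo ypuar xcq
Hunk 3: at line 2 remove [rxb,yfu,isdo] add [lzka,ijlv,ugkdj] -> 8 lines: gkwz fqvp gjnc lzka ijlv ugkdj ypuar xcq
Hunk 4: at line 2 remove [gjnc] add [bqny,rvols] -> 9 lines: gkwz fqvp bqny rvols lzka ijlv ugkdj ypuar xcq
Hunk 5: at line 5 remove [ijlv,ugkdj,ypuar] add [elvfk,jcth] -> 8 lines: gkwz fqvp bqny rvols lzka elvfk jcth xcq
Hunk 6: at line 2 remove [bqny,rvols,lzka] add [rqkc,rxqbn] -> 7 lines: gkwz fqvp rqkc rxqbn elvfk jcth xcq
Hunk 7: at line 1 remove [fqvp] add [cafql,mjllw] -> 8 lines: gkwz cafql mjllw rqkc rxqbn elvfk jcth xcq
Final line count: 8

Answer: 8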